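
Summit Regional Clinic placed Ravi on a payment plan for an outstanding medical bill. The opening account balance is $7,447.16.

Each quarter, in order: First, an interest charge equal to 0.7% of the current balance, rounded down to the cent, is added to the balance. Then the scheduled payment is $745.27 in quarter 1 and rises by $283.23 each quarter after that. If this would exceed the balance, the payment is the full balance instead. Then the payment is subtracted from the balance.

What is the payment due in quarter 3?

$1,311.73

Quarter 1: $7,447.16 +$52.13 interest = $7,499.29; pay $745.27 → $6,754.02
Quarter 2: $6,754.02 +$47.27 interest = $6,801.29; pay $1,028.50 → $5,772.79
Quarter 3: $5,772.79 +$40.40 interest = $5,813.19; pay $1,311.73 → $4,501.46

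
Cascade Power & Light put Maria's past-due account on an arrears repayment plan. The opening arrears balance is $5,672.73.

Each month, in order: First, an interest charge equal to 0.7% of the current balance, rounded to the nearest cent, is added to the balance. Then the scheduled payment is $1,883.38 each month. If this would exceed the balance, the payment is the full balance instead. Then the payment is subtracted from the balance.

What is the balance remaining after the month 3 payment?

# | Opening | Interest | Payment | End bal
1 | $5,672.73 | $39.71 | $1,883.38 | $3,829.06
2 | $3,829.06 | $26.80 | $1,883.38 | $1,972.48
3 | $1,972.48 | $13.81 | $1,883.38 | $102.91

$102.91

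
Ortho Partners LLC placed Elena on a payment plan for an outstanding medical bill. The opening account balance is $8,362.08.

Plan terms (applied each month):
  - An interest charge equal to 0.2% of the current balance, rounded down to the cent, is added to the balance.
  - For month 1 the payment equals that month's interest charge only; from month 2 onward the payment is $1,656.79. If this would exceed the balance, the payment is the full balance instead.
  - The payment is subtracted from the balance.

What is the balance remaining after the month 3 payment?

$5,078.66

Month 1: opening $8,362.08; interest $16.72 → $8,378.80; payment $16.72; balance $8,362.08
Month 2: opening $8,362.08; interest $16.72 → $8,378.80; payment $1,656.79; balance $6,722.01
Month 3: opening $6,722.01; interest $13.44 → $6,735.45; payment $1,656.79; balance $5,078.66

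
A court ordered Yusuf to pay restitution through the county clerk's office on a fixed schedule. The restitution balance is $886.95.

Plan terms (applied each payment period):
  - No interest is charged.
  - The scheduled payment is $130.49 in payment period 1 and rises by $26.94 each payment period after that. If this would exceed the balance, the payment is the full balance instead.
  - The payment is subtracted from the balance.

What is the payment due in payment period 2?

$157.43

Payment period 1: opening $886.95; payment $130.49; balance $756.46
Payment period 2: opening $756.46; payment $157.43; balance $599.03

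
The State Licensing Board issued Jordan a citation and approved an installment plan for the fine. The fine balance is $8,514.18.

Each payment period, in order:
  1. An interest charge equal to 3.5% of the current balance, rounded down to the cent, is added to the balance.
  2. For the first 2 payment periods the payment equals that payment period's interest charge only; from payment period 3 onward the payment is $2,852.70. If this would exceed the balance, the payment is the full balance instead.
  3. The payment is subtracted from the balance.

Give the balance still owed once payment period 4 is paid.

# | Opening | Interest | Payment | End bal
1 | $8,514.18 | $297.99 | $297.99 | $8,514.18
2 | $8,514.18 | $297.99 | $297.99 | $8,514.18
3 | $8,514.18 | $297.99 | $2,852.70 | $5,959.47
4 | $5,959.47 | $208.58 | $2,852.70 | $3,315.35

$3,315.35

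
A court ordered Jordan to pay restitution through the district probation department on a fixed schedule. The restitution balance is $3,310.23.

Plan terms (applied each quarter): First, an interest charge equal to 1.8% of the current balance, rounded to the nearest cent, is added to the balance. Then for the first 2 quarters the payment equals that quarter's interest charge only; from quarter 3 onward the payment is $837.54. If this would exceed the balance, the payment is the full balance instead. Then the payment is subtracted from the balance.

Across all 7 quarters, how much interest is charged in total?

Quarter 1: opening $3,310.23; interest $59.58 → $3,369.81; payment $59.58; balance $3,310.23
Quarter 2: opening $3,310.23; interest $59.58 → $3,369.81; payment $59.58; balance $3,310.23
Quarter 3: opening $3,310.23; interest $59.58 → $3,369.81; payment $837.54; balance $2,532.27
Quarter 4: opening $2,532.27; interest $45.58 → $2,577.85; payment $837.54; balance $1,740.31
Quarter 5: opening $1,740.31; interest $31.33 → $1,771.64; payment $837.54; balance $934.10
Quarter 6: opening $934.10; interest $16.81 → $950.91; payment $837.54; balance $113.37
Quarter 7: opening $113.37; interest $2.04 → $115.41; payment $115.41; balance $0.00
Total interest: $59.58 + $59.58 + $59.58 + $45.58 + $31.33 + $16.81 + $2.04 = $274.50

$274.50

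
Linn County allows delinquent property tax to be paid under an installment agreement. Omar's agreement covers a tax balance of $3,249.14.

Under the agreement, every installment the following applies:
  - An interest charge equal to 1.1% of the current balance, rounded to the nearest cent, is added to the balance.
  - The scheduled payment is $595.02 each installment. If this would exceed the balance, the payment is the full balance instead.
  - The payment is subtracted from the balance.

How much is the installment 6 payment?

$394.84

Installment 1: opening $3,249.14; interest $35.74 → $3,284.88; payment $595.02; balance $2,689.86
Installment 2: opening $2,689.86; interest $29.59 → $2,719.45; payment $595.02; balance $2,124.43
Installment 3: opening $2,124.43; interest $23.37 → $2,147.80; payment $595.02; balance $1,552.78
Installment 4: opening $1,552.78; interest $17.08 → $1,569.86; payment $595.02; balance $974.84
Installment 5: opening $974.84; interest $10.72 → $985.56; payment $595.02; balance $390.54
Installment 6: opening $390.54; interest $4.30 → $394.84; payment $394.84; balance $0.00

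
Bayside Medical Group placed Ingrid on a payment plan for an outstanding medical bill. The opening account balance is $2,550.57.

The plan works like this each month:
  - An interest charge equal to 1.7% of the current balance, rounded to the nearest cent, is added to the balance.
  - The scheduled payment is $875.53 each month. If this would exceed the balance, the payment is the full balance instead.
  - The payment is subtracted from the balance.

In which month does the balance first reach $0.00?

Month 1: opening $2,550.57; interest $43.36 → $2,593.93; payment $875.53; balance $1,718.40
Month 2: opening $1,718.40; interest $29.21 → $1,747.61; payment $875.53; balance $872.08
Month 3: opening $872.08; interest $14.83 → $886.91; payment $875.53; balance $11.38
Month 4: opening $11.38; interest $0.19 → $11.57; payment $11.57; balance $0.00
Balance reaches $0.00 in month 4.

4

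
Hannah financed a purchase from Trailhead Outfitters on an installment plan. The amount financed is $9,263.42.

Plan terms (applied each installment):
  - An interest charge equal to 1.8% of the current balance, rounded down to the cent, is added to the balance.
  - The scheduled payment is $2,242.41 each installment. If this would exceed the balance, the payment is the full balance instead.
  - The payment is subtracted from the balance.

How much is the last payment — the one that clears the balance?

$747.05

Installment 1: $9,263.42 +$166.74 interest = $9,430.16; pay $2,242.41 → $7,187.75
Installment 2: $7,187.75 +$129.37 interest = $7,317.12; pay $2,242.41 → $5,074.71
Installment 3: $5,074.71 +$91.34 interest = $5,166.05; pay $2,242.41 → $2,923.64
Installment 4: $2,923.64 +$52.62 interest = $2,976.26; pay $2,242.41 → $733.85
Installment 5: $733.85 +$13.20 interest = $747.05; pay $747.05 → $0.00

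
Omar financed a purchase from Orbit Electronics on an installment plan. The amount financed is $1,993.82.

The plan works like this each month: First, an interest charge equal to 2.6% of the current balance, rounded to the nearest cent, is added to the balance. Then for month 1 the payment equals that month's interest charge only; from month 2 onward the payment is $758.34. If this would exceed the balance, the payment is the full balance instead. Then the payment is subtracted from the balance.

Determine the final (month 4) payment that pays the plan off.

Month 1: $1,993.82 +$51.84 interest = $2,045.66; pay $51.84 → $1,993.82
Month 2: $1,993.82 +$51.84 interest = $2,045.66; pay $758.34 → $1,287.32
Month 3: $1,287.32 +$33.47 interest = $1,320.79; pay $758.34 → $562.45
Month 4: $562.45 +$14.62 interest = $577.07; pay $577.07 → $0.00

$577.07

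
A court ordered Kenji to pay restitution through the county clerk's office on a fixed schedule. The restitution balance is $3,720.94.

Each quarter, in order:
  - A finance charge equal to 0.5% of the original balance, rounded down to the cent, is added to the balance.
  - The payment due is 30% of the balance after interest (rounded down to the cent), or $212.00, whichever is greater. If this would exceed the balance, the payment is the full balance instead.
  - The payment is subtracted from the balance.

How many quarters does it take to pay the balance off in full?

# | Opening | Interest | Payment | End bal
1 | $3,720.94 | $18.60 | $1,121.86 | $2,617.68
2 | $2,617.68 | $18.60 | $790.88 | $1,845.40
3 | $1,845.40 | $18.60 | $559.20 | $1,304.80
4 | $1,304.80 | $18.60 | $397.02 | $926.38
5 | $926.38 | $18.60 | $283.49 | $661.49
6 | $661.49 | $18.60 | $212.00 | $468.09
7 | $468.09 | $18.60 | $212.00 | $274.69
8 | $274.69 | $18.60 | $212.00 | $81.29
9 | $81.29 | $18.60 | $99.89 | $0.00
Balance reaches $0.00 in quarter 9.

9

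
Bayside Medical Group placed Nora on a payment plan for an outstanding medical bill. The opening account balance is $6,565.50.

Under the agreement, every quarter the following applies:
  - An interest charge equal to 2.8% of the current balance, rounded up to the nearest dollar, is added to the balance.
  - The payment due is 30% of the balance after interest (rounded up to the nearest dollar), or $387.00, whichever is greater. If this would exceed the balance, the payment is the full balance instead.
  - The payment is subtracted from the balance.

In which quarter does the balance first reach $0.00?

9

Quarter 1: $6,565.50 +$184.00 interest = $6,749.50; pay $2,025.00 → $4,724.50
Quarter 2: $4,724.50 +$133.00 interest = $4,857.50; pay $1,458.00 → $3,399.50
Quarter 3: $3,399.50 +$96.00 interest = $3,495.50; pay $1,049.00 → $2,446.50
Quarter 4: $2,446.50 +$69.00 interest = $2,515.50; pay $755.00 → $1,760.50
Quarter 5: $1,760.50 +$50.00 interest = $1,810.50; pay $544.00 → $1,266.50
Quarter 6: $1,266.50 +$36.00 interest = $1,302.50; pay $391.00 → $911.50
Quarter 7: $911.50 +$26.00 interest = $937.50; pay $387.00 → $550.50
Quarter 8: $550.50 +$16.00 interest = $566.50; pay $387.00 → $179.50
Quarter 9: $179.50 +$6.00 interest = $185.50; pay $185.50 → $0.00
Balance reaches $0.00 in quarter 9.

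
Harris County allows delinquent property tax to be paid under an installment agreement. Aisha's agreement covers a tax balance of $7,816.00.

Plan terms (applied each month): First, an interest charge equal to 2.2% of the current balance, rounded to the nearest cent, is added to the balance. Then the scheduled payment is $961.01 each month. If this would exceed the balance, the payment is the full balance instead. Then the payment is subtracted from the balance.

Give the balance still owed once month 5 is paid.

$3,693.25

Month 1: opening $7,816.00; interest $171.95 → $7,987.95; payment $961.01; balance $7,026.94
Month 2: opening $7,026.94; interest $154.59 → $7,181.53; payment $961.01; balance $6,220.52
Month 3: opening $6,220.52; interest $136.85 → $6,357.37; payment $961.01; balance $5,396.36
Month 4: opening $5,396.36; interest $118.72 → $5,515.08; payment $961.01; balance $4,554.07
Month 5: opening $4,554.07; interest $100.19 → $4,654.26; payment $961.01; balance $3,693.25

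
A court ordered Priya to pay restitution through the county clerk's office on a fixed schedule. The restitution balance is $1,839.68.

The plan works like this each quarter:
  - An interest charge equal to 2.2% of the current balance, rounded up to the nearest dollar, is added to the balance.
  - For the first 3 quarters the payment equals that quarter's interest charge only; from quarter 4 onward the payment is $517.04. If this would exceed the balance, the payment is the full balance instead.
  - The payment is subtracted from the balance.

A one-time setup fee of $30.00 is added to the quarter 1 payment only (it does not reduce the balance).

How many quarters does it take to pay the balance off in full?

Quarter 1: $1,839.68 +$41.00 interest = $1,880.68; pay $41.00 (+ $30.00 fee) → $1,839.68
Quarter 2: $1,839.68 +$41.00 interest = $1,880.68; pay $41.00 → $1,839.68
Quarter 3: $1,839.68 +$41.00 interest = $1,880.68; pay $41.00 → $1,839.68
Quarter 4: $1,839.68 +$41.00 interest = $1,880.68; pay $517.04 → $1,363.64
Quarter 5: $1,363.64 +$31.00 interest = $1,394.64; pay $517.04 → $877.60
Quarter 6: $877.60 +$20.00 interest = $897.60; pay $517.04 → $380.56
Quarter 7: $380.56 +$9.00 interest = $389.56; pay $389.56 → $0.00
Balance reaches $0.00 in quarter 7.

7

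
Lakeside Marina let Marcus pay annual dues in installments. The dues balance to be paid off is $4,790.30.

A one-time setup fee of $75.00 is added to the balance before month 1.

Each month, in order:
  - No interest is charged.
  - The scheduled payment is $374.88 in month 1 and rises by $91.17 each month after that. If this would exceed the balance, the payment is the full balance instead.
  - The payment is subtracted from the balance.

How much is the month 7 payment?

$921.90

Month 1: $4,865.30 − $374.88 → $4,490.42
Month 2: $4,490.42 − $466.05 → $4,024.37
Month 3: $4,024.37 − $557.22 → $3,467.15
Month 4: $3,467.15 − $648.39 → $2,818.76
Month 5: $2,818.76 − $739.56 → $2,079.20
Month 6: $2,079.20 − $830.73 → $1,248.47
Month 7: $1,248.47 − $921.90 → $326.57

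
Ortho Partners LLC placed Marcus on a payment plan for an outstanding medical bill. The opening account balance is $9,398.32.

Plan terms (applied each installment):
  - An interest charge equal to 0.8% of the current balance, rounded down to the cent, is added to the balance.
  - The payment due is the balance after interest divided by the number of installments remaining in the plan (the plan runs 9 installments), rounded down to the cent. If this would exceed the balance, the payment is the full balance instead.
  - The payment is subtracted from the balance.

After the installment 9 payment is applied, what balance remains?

# | Opening | Interest | Payment | End bal
1 | $9,398.32 | $75.18 | $1,052.61 | $8,420.89
2 | $8,420.89 | $67.36 | $1,061.03 | $7,427.22
3 | $7,427.22 | $59.41 | $1,069.51 | $6,417.12
4 | $6,417.12 | $51.33 | $1,078.07 | $5,390.38
5 | $5,390.38 | $43.12 | $1,086.70 | $4,346.80
6 | $4,346.80 | $34.77 | $1,095.39 | $3,286.18
7 | $3,286.18 | $26.28 | $1,104.15 | $2,208.31
8 | $2,208.31 | $17.66 | $1,112.98 | $1,112.99
9 | $1,112.99 | $8.90 | $1,121.89 | $0.00

$0.00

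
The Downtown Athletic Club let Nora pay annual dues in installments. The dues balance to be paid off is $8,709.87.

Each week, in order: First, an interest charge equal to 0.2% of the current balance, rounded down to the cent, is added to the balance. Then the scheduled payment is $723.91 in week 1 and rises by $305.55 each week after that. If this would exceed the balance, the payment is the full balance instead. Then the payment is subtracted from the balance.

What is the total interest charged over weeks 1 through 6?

$70.98

Week 1: opening $8,709.87; interest $17.41 → $8,727.28; payment $723.91; balance $8,003.37
Week 2: opening $8,003.37; interest $16.00 → $8,019.37; payment $1,029.46; balance $6,989.91
Week 3: opening $6,989.91; interest $13.97 → $7,003.88; payment $1,335.01; balance $5,668.87
Week 4: opening $5,668.87; interest $11.33 → $5,680.20; payment $1,640.56; balance $4,039.64
Week 5: opening $4,039.64; interest $8.07 → $4,047.71; payment $1,946.11; balance $2,101.60
Week 6: opening $2,101.60; interest $4.20 → $2,105.80; payment $2,105.80; balance $0.00
Total interest: $17.41 + $16.00 + $13.97 + $11.33 + $8.07 + $4.20 = $70.98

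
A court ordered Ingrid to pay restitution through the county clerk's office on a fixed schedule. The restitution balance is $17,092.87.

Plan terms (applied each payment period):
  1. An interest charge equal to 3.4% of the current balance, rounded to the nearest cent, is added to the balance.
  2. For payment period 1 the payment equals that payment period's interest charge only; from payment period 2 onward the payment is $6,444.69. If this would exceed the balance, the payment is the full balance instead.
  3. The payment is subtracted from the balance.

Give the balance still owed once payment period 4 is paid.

Payment period 1: opening $17,092.87; interest $581.16 → $17,674.03; payment $581.16; balance $17,092.87
Payment period 2: opening $17,092.87; interest $581.16 → $17,674.03; payment $6,444.69; balance $11,229.34
Payment period 3: opening $11,229.34; interest $381.80 → $11,611.14; payment $6,444.69; balance $5,166.45
Payment period 4: opening $5,166.45; interest $175.66 → $5,342.11; payment $5,342.11; balance $0.00

$0.00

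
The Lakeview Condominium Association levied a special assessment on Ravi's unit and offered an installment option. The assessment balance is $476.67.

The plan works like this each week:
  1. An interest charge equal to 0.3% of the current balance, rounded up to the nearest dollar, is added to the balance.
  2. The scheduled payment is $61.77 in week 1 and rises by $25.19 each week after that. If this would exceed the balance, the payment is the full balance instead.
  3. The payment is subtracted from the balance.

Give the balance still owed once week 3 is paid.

$220.79

# | Opening | Interest | Payment | End bal
1 | $476.67 | $2.00 | $61.77 | $416.90
2 | $416.90 | $2.00 | $86.96 | $331.94
3 | $331.94 | $1.00 | $112.15 | $220.79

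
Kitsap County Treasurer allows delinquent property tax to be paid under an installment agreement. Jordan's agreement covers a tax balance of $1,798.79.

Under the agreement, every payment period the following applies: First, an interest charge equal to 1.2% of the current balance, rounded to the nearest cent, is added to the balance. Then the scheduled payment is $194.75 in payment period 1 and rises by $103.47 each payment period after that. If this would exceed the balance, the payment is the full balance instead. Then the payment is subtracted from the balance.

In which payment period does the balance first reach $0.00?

Payment period 1: $1,798.79 +$21.59 interest = $1,820.38; pay $194.75 → $1,625.63
Payment period 2: $1,625.63 +$19.51 interest = $1,645.14; pay $298.22 → $1,346.92
Payment period 3: $1,346.92 +$16.16 interest = $1,363.08; pay $401.69 → $961.39
Payment period 4: $961.39 +$11.54 interest = $972.93; pay $505.16 → $467.77
Payment period 5: $467.77 +$5.61 interest = $473.38; pay $473.38 → $0.00
Balance reaches $0.00 in payment period 5.

5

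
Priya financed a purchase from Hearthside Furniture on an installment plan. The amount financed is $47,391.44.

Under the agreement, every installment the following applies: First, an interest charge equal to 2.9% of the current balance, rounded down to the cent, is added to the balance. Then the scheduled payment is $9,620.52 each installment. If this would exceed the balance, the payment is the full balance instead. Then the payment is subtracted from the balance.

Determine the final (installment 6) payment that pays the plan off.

Installment 1: $47,391.44 +$1,374.35 interest = $48,765.79; pay $9,620.52 → $39,145.27
Installment 2: $39,145.27 +$1,135.21 interest = $40,280.48; pay $9,620.52 → $30,659.96
Installment 3: $30,659.96 +$889.13 interest = $31,549.09; pay $9,620.52 → $21,928.57
Installment 4: $21,928.57 +$635.92 interest = $22,564.49; pay $9,620.52 → $12,943.97
Installment 5: $12,943.97 +$375.37 interest = $13,319.34; pay $9,620.52 → $3,698.82
Installment 6: $3,698.82 +$107.26 interest = $3,806.08; pay $3,806.08 → $0.00

$3,806.08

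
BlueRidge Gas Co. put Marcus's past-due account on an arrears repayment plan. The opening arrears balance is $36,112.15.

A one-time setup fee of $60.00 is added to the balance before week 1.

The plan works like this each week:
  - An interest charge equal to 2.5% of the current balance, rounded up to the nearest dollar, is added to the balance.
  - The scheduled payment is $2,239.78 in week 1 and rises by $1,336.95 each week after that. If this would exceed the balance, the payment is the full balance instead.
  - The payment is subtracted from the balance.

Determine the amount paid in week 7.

$7,082.22

Week 1: opening $36,172.15; interest $905.00 → $37,077.15; payment $2,239.78; balance $34,837.37
Week 2: opening $34,837.37; interest $871.00 → $35,708.37; payment $3,576.73; balance $32,131.64
Week 3: opening $32,131.64; interest $804.00 → $32,935.64; payment $4,913.68; balance $28,021.96
Week 4: opening $28,021.96; interest $701.00 → $28,722.96; payment $6,250.63; balance $22,472.33
Week 5: opening $22,472.33; interest $562.00 → $23,034.33; payment $7,587.58; balance $15,446.75
Week 6: opening $15,446.75; interest $387.00 → $15,833.75; payment $8,924.53; balance $6,909.22
Week 7: opening $6,909.22; interest $173.00 → $7,082.22; payment $7,082.22; balance $0.00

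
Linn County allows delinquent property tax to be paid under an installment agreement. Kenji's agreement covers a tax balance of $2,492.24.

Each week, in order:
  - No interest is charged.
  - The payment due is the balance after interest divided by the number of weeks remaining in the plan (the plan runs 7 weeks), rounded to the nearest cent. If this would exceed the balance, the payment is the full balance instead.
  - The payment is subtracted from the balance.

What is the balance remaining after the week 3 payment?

$1,424.14

Week 1: opening $2,492.24; payment $356.03; balance $2,136.21
Week 2: opening $2,136.21; payment $356.04; balance $1,780.17
Week 3: opening $1,780.17; payment $356.03; balance $1,424.14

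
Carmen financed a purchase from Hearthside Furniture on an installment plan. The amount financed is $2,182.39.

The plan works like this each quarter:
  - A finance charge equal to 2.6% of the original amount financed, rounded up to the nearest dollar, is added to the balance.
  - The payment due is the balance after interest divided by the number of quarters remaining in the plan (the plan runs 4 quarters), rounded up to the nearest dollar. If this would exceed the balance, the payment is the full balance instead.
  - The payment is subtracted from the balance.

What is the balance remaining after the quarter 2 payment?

$1,157.39

Quarter 1: opening $2,182.39; interest $57.00 → $2,239.39; payment $560.00; balance $1,679.39
Quarter 2: opening $1,679.39; interest $57.00 → $1,736.39; payment $579.00; balance $1,157.39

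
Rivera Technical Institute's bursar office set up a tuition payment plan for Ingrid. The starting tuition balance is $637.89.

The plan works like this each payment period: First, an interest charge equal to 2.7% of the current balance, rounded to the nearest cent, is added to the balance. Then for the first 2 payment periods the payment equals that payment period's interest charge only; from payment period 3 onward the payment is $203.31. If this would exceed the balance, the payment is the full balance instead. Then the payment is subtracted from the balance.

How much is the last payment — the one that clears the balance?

# | Opening | Interest | Payment | End bal
1 | $637.89 | $17.22 | $17.22 | $637.89
2 | $637.89 | $17.22 | $17.22 | $637.89
3 | $637.89 | $17.22 | $203.31 | $451.80
4 | $451.80 | $12.20 | $203.31 | $260.69
5 | $260.69 | $7.04 | $203.31 | $64.42
6 | $64.42 | $1.74 | $66.16 | $0.00

$66.16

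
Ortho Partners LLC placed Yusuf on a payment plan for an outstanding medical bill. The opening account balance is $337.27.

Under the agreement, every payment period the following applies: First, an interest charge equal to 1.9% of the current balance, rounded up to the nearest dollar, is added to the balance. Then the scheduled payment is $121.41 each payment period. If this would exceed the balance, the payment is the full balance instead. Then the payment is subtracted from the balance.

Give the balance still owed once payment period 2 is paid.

# | Opening | Interest | Payment | End bal
1 | $337.27 | $7.00 | $121.41 | $222.86
2 | $222.86 | $5.00 | $121.41 | $106.45

$106.45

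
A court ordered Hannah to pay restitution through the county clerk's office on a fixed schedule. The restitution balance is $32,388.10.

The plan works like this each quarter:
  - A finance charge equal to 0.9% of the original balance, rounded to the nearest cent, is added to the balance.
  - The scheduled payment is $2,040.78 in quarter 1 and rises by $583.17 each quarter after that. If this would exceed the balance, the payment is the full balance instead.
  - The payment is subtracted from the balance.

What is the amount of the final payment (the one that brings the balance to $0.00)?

$2,356.51

Quarter 1: opening $32,388.10; interest $291.49 → $32,679.59; payment $2,040.78; balance $30,638.81
Quarter 2: opening $30,638.81; interest $291.49 → $30,930.30; payment $2,623.95; balance $28,306.35
Quarter 3: opening $28,306.35; interest $291.49 → $28,597.84; payment $3,207.12; balance $25,390.72
Quarter 4: opening $25,390.72; interest $291.49 → $25,682.21; payment $3,790.29; balance $21,891.92
Quarter 5: opening $21,891.92; interest $291.49 → $22,183.41; payment $4,373.46; balance $17,809.95
Quarter 6: opening $17,809.95; interest $291.49 → $18,101.44; payment $4,956.63; balance $13,144.81
Quarter 7: opening $13,144.81; interest $291.49 → $13,436.30; payment $5,539.80; balance $7,896.50
Quarter 8: opening $7,896.50; interest $291.49 → $8,187.99; payment $6,122.97; balance $2,065.02
Quarter 9: opening $2,065.02; interest $291.49 → $2,356.51; payment $2,356.51; balance $0.00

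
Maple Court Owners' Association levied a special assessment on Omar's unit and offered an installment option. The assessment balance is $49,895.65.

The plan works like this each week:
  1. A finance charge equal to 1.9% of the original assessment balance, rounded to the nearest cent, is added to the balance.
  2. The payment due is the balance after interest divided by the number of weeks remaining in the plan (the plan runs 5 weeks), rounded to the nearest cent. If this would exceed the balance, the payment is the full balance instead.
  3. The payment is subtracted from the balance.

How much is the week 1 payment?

$10,168.73

Week 1: opening $49,895.65; interest $948.02 → $50,843.67; payment $10,168.73; balance $40,674.94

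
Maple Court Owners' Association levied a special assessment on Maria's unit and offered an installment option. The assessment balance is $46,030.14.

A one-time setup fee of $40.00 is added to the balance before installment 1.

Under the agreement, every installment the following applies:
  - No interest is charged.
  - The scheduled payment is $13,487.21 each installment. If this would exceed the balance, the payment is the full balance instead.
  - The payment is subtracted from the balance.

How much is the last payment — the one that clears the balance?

$5,608.51

Installment 1: opening $46,070.14; payment $13,487.21; balance $32,582.93
Installment 2: opening $32,582.93; payment $13,487.21; balance $19,095.72
Installment 3: opening $19,095.72; payment $13,487.21; balance $5,608.51
Installment 4: opening $5,608.51; payment $5,608.51; balance $0.00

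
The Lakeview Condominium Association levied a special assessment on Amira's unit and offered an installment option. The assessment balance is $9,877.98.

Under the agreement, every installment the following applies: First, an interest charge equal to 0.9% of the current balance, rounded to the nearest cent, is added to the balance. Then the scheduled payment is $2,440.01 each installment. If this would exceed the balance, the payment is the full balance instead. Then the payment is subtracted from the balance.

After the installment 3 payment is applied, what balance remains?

Installment 1: $9,877.98 +$88.90 interest = $9,966.88; pay $2,440.01 → $7,526.87
Installment 2: $7,526.87 +$67.74 interest = $7,594.61; pay $2,440.01 → $5,154.60
Installment 3: $5,154.60 +$46.39 interest = $5,200.99; pay $2,440.01 → $2,760.98

$2,760.98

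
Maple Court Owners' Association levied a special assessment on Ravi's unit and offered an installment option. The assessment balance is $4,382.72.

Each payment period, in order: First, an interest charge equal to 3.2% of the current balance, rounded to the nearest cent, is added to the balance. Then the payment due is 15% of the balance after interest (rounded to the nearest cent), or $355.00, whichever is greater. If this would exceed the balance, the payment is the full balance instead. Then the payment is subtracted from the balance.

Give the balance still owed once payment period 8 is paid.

Payment period 1: opening $4,382.72; interest $140.25 → $4,522.97; payment $678.45; balance $3,844.52
Payment period 2: opening $3,844.52; interest $123.02 → $3,967.54; payment $595.13; balance $3,372.41
Payment period 3: opening $3,372.41; interest $107.92 → $3,480.33; payment $522.05; balance $2,958.28
Payment period 4: opening $2,958.28; interest $94.66 → $3,052.94; payment $457.94; balance $2,595.00
Payment period 5: opening $2,595.00; interest $83.04 → $2,678.04; payment $401.71; balance $2,276.33
Payment period 6: opening $2,276.33; interest $72.84 → $2,349.17; payment $355.00; balance $1,994.17
Payment period 7: opening $1,994.17; interest $63.81 → $2,057.98; payment $355.00; balance $1,702.98
Payment period 8: opening $1,702.98; interest $54.50 → $1,757.48; payment $355.00; balance $1,402.48

$1,402.48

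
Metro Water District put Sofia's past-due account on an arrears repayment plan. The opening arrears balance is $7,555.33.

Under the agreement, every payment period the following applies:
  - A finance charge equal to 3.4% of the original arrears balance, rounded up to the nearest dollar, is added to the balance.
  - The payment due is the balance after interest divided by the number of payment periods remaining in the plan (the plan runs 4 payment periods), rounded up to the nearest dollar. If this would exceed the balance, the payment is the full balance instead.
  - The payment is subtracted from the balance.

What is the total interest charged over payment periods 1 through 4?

$1,028.00

Payment period 1: $7,555.33 +$257.00 interest = $7,812.33; pay $1,954.00 → $5,858.33
Payment period 2: $5,858.33 +$257.00 interest = $6,115.33; pay $2,039.00 → $4,076.33
Payment period 3: $4,076.33 +$257.00 interest = $4,333.33; pay $2,167.00 → $2,166.33
Payment period 4: $2,166.33 +$257.00 interest = $2,423.33; pay $2,423.33 → $0.00
Total interest: $257.00 + $257.00 + $257.00 + $257.00 = $1,028.00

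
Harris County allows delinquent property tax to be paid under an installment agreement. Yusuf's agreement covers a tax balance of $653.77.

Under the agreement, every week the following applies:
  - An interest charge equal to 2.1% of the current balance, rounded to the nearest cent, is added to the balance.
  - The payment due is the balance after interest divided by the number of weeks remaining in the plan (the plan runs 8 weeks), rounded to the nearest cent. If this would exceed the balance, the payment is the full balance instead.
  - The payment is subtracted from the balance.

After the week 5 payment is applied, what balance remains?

Week 1: $653.77 +$13.73 interest = $667.50; pay $83.44 → $584.06
Week 2: $584.06 +$12.27 interest = $596.33; pay $85.19 → $511.14
Week 3: $511.14 +$10.73 interest = $521.87; pay $86.98 → $434.89
Week 4: $434.89 +$9.13 interest = $444.02; pay $88.80 → $355.22
Week 5: $355.22 +$7.46 interest = $362.68; pay $90.67 → $272.01

$272.01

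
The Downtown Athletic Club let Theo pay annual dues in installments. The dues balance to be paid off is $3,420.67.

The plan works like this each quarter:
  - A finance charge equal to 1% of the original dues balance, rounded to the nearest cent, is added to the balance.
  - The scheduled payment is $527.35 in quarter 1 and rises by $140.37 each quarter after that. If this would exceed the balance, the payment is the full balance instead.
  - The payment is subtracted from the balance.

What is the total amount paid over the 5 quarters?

$3,591.72

Quarter 1: $3,420.67 +$34.21 interest = $3,454.88; pay $527.35 → $2,927.53
Quarter 2: $2,927.53 +$34.21 interest = $2,961.74; pay $667.72 → $2,294.02
Quarter 3: $2,294.02 +$34.21 interest = $2,328.23; pay $808.09 → $1,520.14
Quarter 4: $1,520.14 +$34.21 interest = $1,554.35; pay $948.46 → $605.89
Quarter 5: $605.89 +$34.21 interest = $640.10; pay $640.10 → $0.00
Total paid: $3,591.72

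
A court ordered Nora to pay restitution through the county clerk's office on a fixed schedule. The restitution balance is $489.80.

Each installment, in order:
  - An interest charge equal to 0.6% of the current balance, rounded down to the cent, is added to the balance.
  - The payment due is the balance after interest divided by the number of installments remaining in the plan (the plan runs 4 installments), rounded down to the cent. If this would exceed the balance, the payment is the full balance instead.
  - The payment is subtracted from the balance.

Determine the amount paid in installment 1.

$123.18

Installment 1: $489.80 +$2.93 interest = $492.73; pay $123.18 → $369.55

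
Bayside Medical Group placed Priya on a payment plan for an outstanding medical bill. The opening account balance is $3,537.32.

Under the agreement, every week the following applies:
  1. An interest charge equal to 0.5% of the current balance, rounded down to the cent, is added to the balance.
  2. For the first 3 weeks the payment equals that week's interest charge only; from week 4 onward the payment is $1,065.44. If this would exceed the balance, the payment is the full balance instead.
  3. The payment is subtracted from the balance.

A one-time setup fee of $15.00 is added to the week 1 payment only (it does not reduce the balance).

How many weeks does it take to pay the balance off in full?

Week 1: opening $3,537.32; interest $17.68 → $3,555.00; payment $17.68 (+ $15.00 fee); balance $3,537.32
Week 2: opening $3,537.32; interest $17.68 → $3,555.00; payment $17.68; balance $3,537.32
Week 3: opening $3,537.32; interest $17.68 → $3,555.00; payment $17.68; balance $3,537.32
Week 4: opening $3,537.32; interest $17.68 → $3,555.00; payment $1,065.44; balance $2,489.56
Week 5: opening $2,489.56; interest $12.44 → $2,502.00; payment $1,065.44; balance $1,436.56
Week 6: opening $1,436.56; interest $7.18 → $1,443.74; payment $1,065.44; balance $378.30
Week 7: opening $378.30; interest $1.89 → $380.19; payment $380.19; balance $0.00
Balance reaches $0.00 in week 7.

7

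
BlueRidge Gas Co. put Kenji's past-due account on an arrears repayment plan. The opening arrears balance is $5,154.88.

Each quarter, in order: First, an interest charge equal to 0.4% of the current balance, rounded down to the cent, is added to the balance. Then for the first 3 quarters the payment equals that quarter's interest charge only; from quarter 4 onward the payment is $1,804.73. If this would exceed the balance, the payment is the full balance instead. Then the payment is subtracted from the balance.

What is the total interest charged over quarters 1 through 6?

# | Opening | Interest | Payment | End bal
1 | $5,154.88 | $20.61 | $20.61 | $5,154.88
2 | $5,154.88 | $20.61 | $20.61 | $5,154.88
3 | $5,154.88 | $20.61 | $20.61 | $5,154.88
4 | $5,154.88 | $20.61 | $1,804.73 | $3,370.76
5 | $3,370.76 | $13.48 | $1,804.73 | $1,579.51
6 | $1,579.51 | $6.31 | $1,585.82 | $0.00
Total interest: $20.61 + $20.61 + $20.61 + $20.61 + $13.48 + $6.31 = $102.23

$102.23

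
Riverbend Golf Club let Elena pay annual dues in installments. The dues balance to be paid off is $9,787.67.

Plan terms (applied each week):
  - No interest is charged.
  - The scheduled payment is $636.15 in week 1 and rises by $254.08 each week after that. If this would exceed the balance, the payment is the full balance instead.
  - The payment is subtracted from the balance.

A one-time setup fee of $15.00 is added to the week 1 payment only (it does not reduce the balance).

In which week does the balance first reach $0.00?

Week 1: opening $9,787.67; payment $636.15 (+ $15.00 fee); balance $9,151.52
Week 2: opening $9,151.52; payment $890.23; balance $8,261.29
Week 3: opening $8,261.29; payment $1,144.31; balance $7,116.98
Week 4: opening $7,116.98; payment $1,398.39; balance $5,718.59
Week 5: opening $5,718.59; payment $1,652.47; balance $4,066.12
Week 6: opening $4,066.12; payment $1,906.55; balance $2,159.57
Week 7: opening $2,159.57; payment $2,159.57; balance $0.00
Balance reaches $0.00 in week 7.

7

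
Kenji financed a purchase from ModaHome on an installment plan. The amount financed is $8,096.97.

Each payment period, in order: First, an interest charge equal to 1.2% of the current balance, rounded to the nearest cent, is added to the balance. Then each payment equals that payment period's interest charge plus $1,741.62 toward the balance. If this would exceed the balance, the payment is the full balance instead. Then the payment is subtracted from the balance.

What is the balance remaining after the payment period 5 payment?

$0.00

Payment period 1: $8,096.97 +$97.16 interest = $8,194.13; pay $1,838.78 → $6,355.35
Payment period 2: $6,355.35 +$76.26 interest = $6,431.61; pay $1,817.88 → $4,613.73
Payment period 3: $4,613.73 +$55.36 interest = $4,669.09; pay $1,796.98 → $2,872.11
Payment period 4: $2,872.11 +$34.47 interest = $2,906.58; pay $1,776.09 → $1,130.49
Payment period 5: $1,130.49 +$13.57 interest = $1,144.06; pay $1,144.06 → $0.00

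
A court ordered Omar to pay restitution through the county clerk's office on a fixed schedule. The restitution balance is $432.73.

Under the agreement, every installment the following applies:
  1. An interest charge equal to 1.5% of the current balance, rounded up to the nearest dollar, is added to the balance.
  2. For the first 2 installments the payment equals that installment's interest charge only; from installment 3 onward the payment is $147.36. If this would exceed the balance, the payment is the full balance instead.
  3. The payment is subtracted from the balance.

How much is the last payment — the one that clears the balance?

$6.65

# | Opening | Interest | Payment | End bal
1 | $432.73 | $7.00 | $7.00 | $432.73
2 | $432.73 | $7.00 | $7.00 | $432.73
3 | $432.73 | $7.00 | $147.36 | $292.37
4 | $292.37 | $5.00 | $147.36 | $150.01
5 | $150.01 | $3.00 | $147.36 | $5.65
6 | $5.65 | $1.00 | $6.65 | $0.00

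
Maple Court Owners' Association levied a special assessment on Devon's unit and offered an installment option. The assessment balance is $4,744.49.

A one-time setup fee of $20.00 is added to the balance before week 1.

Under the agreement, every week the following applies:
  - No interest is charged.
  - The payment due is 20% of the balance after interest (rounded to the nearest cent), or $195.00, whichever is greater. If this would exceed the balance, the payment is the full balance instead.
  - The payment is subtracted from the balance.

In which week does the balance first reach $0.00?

13

Week 1: $4,764.49 − $952.90 → $3,811.59
Week 2: $3,811.59 − $762.32 → $3,049.27
Week 3: $3,049.27 − $609.85 → $2,439.42
Week 4: $2,439.42 − $487.88 → $1,951.54
Week 5: $1,951.54 − $390.31 → $1,561.23
Week 6: $1,561.23 − $312.25 → $1,248.98
Week 7: $1,248.98 − $249.80 → $999.18
Week 8: $999.18 − $199.84 → $799.34
Week 9: $799.34 − $195.00 → $604.34
Week 10: $604.34 − $195.00 → $409.34
Week 11: $409.34 − $195.00 → $214.34
Week 12: $214.34 − $195.00 → $19.34
Week 13: $19.34 − $19.34 → $0.00
Balance reaches $0.00 in week 13.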